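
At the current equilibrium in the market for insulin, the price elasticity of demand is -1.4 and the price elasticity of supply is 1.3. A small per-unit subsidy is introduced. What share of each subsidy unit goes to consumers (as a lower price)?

For a small subsidy around the equilibrium, the benefit split depends on the relative slopes, which at a point are proportional to the elasticities.
Buyer share = εs/(εs + |εd|) = 1.3/(1.3 + 1.4) = 13/27; seller share = |εd|/(εs + |εd|) = 14/27.

Consumer share = 13/27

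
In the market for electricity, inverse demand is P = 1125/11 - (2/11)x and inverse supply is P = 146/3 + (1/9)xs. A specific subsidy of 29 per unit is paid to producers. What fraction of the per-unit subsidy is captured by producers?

Producer share = 11/29

Pre-subsidy: 1125/11 - (2/11)x = 146/3 + (1/9)x gives x* = 183 and P* = 69.
With the subsidy, sellers receive Ps = Pb + 29 for each unit, where Pb is the price buyers pay.
On the curves, Pb = 1125/11 - (2/11)x and Ps = 146/3 + (1/9)x; the wedge Ps − Pb = 29 gives 146/3 + (1/9)x − (1125/11 - (2/11)x) = 29, so x' = 282.
Then Pb = 1125/11 − (2/11)·282 = 51 and Ps = 146/3 + (1/9)·282 = 80.
Buyers' price falls by P* − Pb = 69 − 51 = 18; sellers' price rises by Ps − P* = 80 − 69 = 11.
So producers capture 11/29 = 11/29 of each unit of subsidy.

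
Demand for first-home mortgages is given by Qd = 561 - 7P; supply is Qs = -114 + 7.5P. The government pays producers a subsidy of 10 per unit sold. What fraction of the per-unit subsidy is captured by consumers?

Pre-subsidy: 561 - 7P = -114 + 7.5P gives P* = 1350/29, Q* = 6819/29.
With the subsidy, sellers receive Ps = Pb + 10 for each unit, where Pb is the price buyers pay.
Supply in terms of Pb becomes Qs = -114 + 7.5(Pb + 10) = -39 + 7.5Pb. Setting this equal to demand: 561 - 7Pb = -39 + 7.5Pb, so Pb = 1200/29.
Sellers receive Ps = 1200/29 + 10 = 1490/29; Q' = 561 − 7·(1200/29) = 7869/29.
Buyers' price falls by P* − Pb = 1350/29 − 1200/29 = 150/29; sellers' price rises by Ps − P* = 1490/29 − 1350/29 = 140/29.
So consumers capture (150/29)/10 = 15/29 of each unit of subsidy.

Consumer share = 15/29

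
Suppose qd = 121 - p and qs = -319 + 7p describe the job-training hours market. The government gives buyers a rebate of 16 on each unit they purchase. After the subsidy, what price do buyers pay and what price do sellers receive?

Pre-subsidy: 121 - p = -319 + 7p gives p* = 55, q* = 66.
With the rebate, buyers effectively pay pb = ps − 16, where ps is the price sellers receive.
Demand in terms of ps becomes qd = 121 − 1(ps − 16) = 137 - ps. Setting this equal to supply: 137 - ps = -319 + 7ps, so ps = 57.
Buyers pay pb = 57 − 16 = 41; q' = -319 + 7·57 = 80.

Buyers pay 41; sellers receive 57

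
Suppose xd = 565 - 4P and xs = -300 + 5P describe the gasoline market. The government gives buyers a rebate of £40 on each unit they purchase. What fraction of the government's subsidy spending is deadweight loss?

Pre-subsidy: 565 - 4P = -300 + 5P gives P* = 865/9, x* = 1625/9.
With the rebate, buyers effectively pay Pb = Ps − 40, where Ps is the price sellers receive.
Demand in terms of Ps becomes xd = 565 − 4(Ps − 40) = 725 - 4Ps. Setting this equal to supply: 725 - 4Ps = -300 + 5Ps, so Ps = 1025/9.
Buyers pay Pb = 1025/9 − 40 = 665/9; x' = -300 + 5·(1025/9) = 2425/9.
ΔCS = ½(1625/9 + 2425/9)(865/9 − 665/9) = 5000; ΔPS = ½(1625/9 + 2425/9)(1025/9 − 865/9) = 4000.
Government spending = 40 × 2425/9 = 97000/9.
DWL = ½ × 40 × (2425/9 − 1625/9) = 16000/9; fraction = (16000/9) / (97000/9) = 16/97.

DWL / government spending = 16/97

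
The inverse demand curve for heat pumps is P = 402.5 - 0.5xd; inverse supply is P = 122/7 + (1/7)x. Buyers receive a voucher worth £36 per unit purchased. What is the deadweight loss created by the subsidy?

Deadweight loss = £1008

Pre-subsidy: 402.5 - 0.5x = 122/7 + (1/7)x gives x* = 599 and P* = 103.
With the rebate, buyers effectively pay Pb = Ps − 36, where Ps is the price sellers receive.
On the curves, Pb = 402.5 - 0.5x and Ps = 122/7 + (1/7)x; the wedge Ps − Pb = 36 gives 122/7 + (1/7)x − (402.5 - 0.5x) = 36, so x' = 655.
Then Pb = 402.5 − 0.5·655 = 75 and Ps = 122/7 + (1/7)·655 = 111.
The subsidy expands output by 655 − 599 = 56 past the efficient level; on those units the gap between marginal cost and willingness to pay runs from 0 up to 36.
DWL = ½ × 36 × 56 = 1008.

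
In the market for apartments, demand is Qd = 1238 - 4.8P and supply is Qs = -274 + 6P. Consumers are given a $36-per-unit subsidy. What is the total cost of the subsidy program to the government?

Government cost = $23832

Pre-subsidy: 1238 - 4.8P = -274 + 6P gives P* = 140, Q* = 566.
With the rebate, buyers effectively pay Pb = Ps − 36, where Ps is the price sellers receive.
Demand in terms of Ps becomes Qd = 1238 − 4.8(Ps − 36) = 1410.8 - 4.8Ps. Setting this equal to supply: 1410.8 - 4.8Ps = -274 + 6Ps, so Ps = 156.
Buyers pay Pb = 156 − 36 = 120; Q' = -274 + 6·156 = 662.
Government outlay = subsidy × quantity = 36 × 662 = 23832.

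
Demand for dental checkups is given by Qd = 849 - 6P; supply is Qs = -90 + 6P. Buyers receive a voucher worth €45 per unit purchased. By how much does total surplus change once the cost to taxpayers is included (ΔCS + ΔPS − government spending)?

Net change in total surplus = -€3037.5

Pre-subsidy: 849 - 6P = -90 + 6P gives P* = 78.25, Q* = 379.5.
With the rebate, buyers effectively pay Pb = Ps − 45, where Ps is the price sellers receive.
Demand in terms of Ps becomes Qd = 849 − 6(Ps − 45) = 1119 - 6Ps. Setting this equal to supply: 1119 - 6Ps = -90 + 6Ps, so Ps = 100.75.
Buyers pay Pb = 100.75 − 45 = 55.75; Q' = -90 + 6·100.75 = 514.5.
ΔCS = ½(379.5 + 514.5)(78.25 − 55.75) = 10057.5; ΔPS = ½(379.5 + 514.5)(100.75 − 78.25) = 10057.5.
Government spending = 45 × 514.5 = 23152.5.
Net change = 10057.5 + 10057.5 − 23152.5 = -3037.5. The loss equals the DWL triangle ½·45·135.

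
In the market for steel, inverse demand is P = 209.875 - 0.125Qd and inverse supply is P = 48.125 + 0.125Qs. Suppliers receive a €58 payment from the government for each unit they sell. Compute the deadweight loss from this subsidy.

Deadweight loss = €6728

Pre-subsidy: 209.875 - 0.125Q = 48.125 + 0.125Q gives Q* = 647 and P* = 129.
With the subsidy, sellers receive Ps = Pb + 58 for each unit, where Pb is the price buyers pay.
On the curves, Pb = 209.875 - 0.125Q and Ps = 48.125 + 0.125Q; the wedge Ps − Pb = 58 gives 48.125 + 0.125Q − (209.875 - 0.125Q) = 58, so Q' = 879.
Then Pb = 209.875 − 0.125·879 = 100 and Ps = 48.125 + 0.125·879 = 158.
The subsidy expands output by 879 − 647 = 232 past the efficient level; on those units the gap between marginal cost and willingness to pay runs from 0 up to 58.
DWL = ½ × 58 × 232 = 6728.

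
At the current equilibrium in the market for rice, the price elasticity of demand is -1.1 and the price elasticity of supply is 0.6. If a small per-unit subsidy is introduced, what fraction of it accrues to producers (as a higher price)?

Producer share = 11/17

For a small subsidy around the equilibrium, the benefit split depends on the relative slopes, which at a point are proportional to the elasticities.
Buyer share = εs/(εs + |εd|) = 0.6/(0.6 + 1.1) = 6/17; seller share = |εd|/(εs + |εd|) = 11/17.
So producers capture 11/17 of the subsidy.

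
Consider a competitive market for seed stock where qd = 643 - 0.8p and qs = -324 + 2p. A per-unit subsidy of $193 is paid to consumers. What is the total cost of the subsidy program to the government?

Pre-subsidy: 643 - 0.8p = -324 + 2p gives p* = 4835/14, q* = 2567/7.
With the rebate, buyers effectively pay pb = ps − 193, where ps is the price sellers receive.
Demand in terms of ps becomes qd = 643 − 0.8(ps − 193) = 797.4 - 0.8ps. Setting this equal to supply: 797.4 - 0.8ps = -324 + 2ps, so ps = 400.5.
Buyers pay pb = 400.5 − 193 = 207.5; q' = -324 + 2·400.5 = 477.
Government outlay = subsidy × quantity = 193 × 477 = 92061.

Government cost = $92061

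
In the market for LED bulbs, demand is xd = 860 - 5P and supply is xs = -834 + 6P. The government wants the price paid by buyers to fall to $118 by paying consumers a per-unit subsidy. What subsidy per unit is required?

At a buyer price of 118, quantity demanded is 860 − 5·118 = 270.
Sellers supply 270 only when they receive Ps with -834 + 6·Ps = 270, i.e. Ps = 184.
s = Ps − Pb = 184 − 118 = 66.

Required subsidy s = $66 per unit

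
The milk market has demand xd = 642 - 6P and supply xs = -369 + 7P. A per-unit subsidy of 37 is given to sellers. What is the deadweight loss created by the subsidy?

Deadweight loss = 28749/13

Pre-subsidy: 642 - 6P = -369 + 7P gives P* = 1011/13, x* = 2280/13.
With the subsidy, sellers receive Ps = Pb + 37 for each unit, where Pb is the price buyers pay.
Supply in terms of Pb becomes xs = -369 + 7(Pb + 37) = -110 + 7Pb. Setting this equal to demand: 642 - 6Pb = -110 + 7Pb, so Pb = 752/13.
Sellers receive Ps = 752/13 + 37 = 1233/13; x' = 642 − 6·(752/13) = 3834/13.
The subsidy expands output by 3834/13 − 2280/13 = 1554/13 past the efficient level; on those units the gap between marginal cost and willingness to pay runs from 0 up to 37.
DWL = ½ × 37 × 1554/13 = 28749/13.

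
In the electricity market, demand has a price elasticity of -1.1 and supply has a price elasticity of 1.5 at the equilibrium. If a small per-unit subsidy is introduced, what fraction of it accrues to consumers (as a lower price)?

For a small subsidy around the equilibrium, the benefit split depends on the relative slopes, which at a point are proportional to the elasticities.
Buyer share = εs/(εs + |εd|) = 1.5/(1.5 + 1.1) = 15/26; seller share = |εd|/(εs + |εd|) = 11/26.

Consumer share = 15/26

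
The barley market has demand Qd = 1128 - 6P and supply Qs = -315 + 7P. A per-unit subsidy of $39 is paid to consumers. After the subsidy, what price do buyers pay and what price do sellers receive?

Pre-subsidy: 1128 - 6P = -315 + 7P gives P* = 111, Q* = 462.
With the rebate, buyers effectively pay Pb = Ps − 39, where Ps is the price sellers receive.
Demand in terms of Ps becomes Qd = 1128 − 6(Ps − 39) = 1362 - 6Ps. Setting this equal to supply: 1362 - 6Ps = -315 + 7Ps, so Ps = 129.
Buyers pay Pb = 129 − 39 = 90; Q' = -315 + 7·129 = 588.

Buyers pay $90; sellers receive $129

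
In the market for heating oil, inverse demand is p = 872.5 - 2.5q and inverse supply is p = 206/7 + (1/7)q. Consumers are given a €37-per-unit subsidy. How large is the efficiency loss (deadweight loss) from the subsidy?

Pre-subsidy: 872.5 - 2.5q = 206/7 + (1/7)q gives q* = 319 and p* = 75.
With the rebate, buyers effectively pay pb = ps − 37, where ps is the price sellers receive.
On the curves, pb = 872.5 - 2.5q and ps = 206/7 + (1/7)q; the wedge ps − pb = 37 gives 206/7 + (1/7)q − (872.5 - 2.5q) = 37, so q' = 333.
Then pb = 872.5 − 2.5·333 = 40 and ps = 206/7 + (1/7)·333 = 77.
The subsidy expands output by 333 − 319 = 14 past the efficient level; on those units the gap between marginal cost and willingness to pay runs from 0 up to 37.
DWL = ½ × 37 × 14 = 259.

Deadweight loss = €259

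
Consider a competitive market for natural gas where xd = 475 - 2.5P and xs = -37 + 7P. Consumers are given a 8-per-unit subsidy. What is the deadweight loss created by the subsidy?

Deadweight loss = 1120/19

Pre-subsidy: 475 - 2.5P = -37 + 7P gives P* = 1024/19, x* = 6465/19.
With the rebate, buyers effectively pay Pb = Ps − 8, where Ps is the price sellers receive.
Demand in terms of Ps becomes xd = 475 − 2.5(Ps − 8) = 495 - 2.5Ps. Setting this equal to supply: 495 - 2.5Ps = -37 + 7Ps, so Ps = 56.
Buyers pay Pb = 56 − 8 = 48; x' = -37 + 7·56 = 355.
The subsidy expands output by 355 − 6465/19 = 280/19 past the efficient level; on those units the gap between marginal cost and willingness to pay runs from 0 up to 8.
DWL = ½ × 8 × 280/19 = 1120/19.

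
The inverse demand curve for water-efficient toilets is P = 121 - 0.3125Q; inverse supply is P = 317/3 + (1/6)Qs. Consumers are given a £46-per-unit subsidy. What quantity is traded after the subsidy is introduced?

Pre-subsidy: 121 - 0.3125Q = 317/3 + (1/6)Q gives Q* = 32 and P* = 111.
With the rebate, buyers effectively pay Pb = Ps − 46, where Ps is the price sellers receive.
On the curves, Pb = 121 - 0.3125Q and Ps = 317/3 + (1/6)Q; the wedge Ps − Pb = 46 gives 317/3 + (1/6)Q − (121 - 0.3125Q) = 46, so Q' = 128.
Then Pb = 121 − 0.3125·128 = 81 and Ps = 317/3 + (1/6)·128 = 127.

Q' = 128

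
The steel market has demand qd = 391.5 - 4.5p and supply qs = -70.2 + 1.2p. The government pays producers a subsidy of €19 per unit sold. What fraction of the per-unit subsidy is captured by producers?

Pre-subsidy: 391.5 - 4.5p = -70.2 + 1.2p gives p* = 81, q* = 27.
With the subsidy, sellers receive ps = pb + 19 for each unit, where pb is the price buyers pay.
Supply in terms of pb becomes qs = -70.2 + 1.2(pb + 19) = -47.4 + 1.2pb. Setting this equal to demand: 391.5 - 4.5pb = -47.4 + 1.2pb, so pb = 77.
Sellers receive ps = 77 + 19 = 96; q' = 391.5 − 4.5·77 = 45.
Buyers' price falls by p* − pb = 81 − 77 = 4; sellers' price rises by ps − p* = 96 − 81 = 15.
So producers capture 15/19 = 15/19 of each unit of subsidy.

Producer share = 15/19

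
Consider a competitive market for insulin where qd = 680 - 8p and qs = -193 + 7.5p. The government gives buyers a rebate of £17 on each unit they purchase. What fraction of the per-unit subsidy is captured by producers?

Producer share = 16/31

Pre-subsidy: 680 - 8p = -193 + 7.5p gives p* = 1746/31, q* = 7112/31.
With the rebate, buyers effectively pay pb = ps − 17, where ps is the price sellers receive.
Demand in terms of ps becomes qd = 680 − 8(ps − 17) = 816 - 8ps. Setting this equal to supply: 816 - 8ps = -193 + 7.5ps, so ps = 2018/31.
Buyers pay pb = 2018/31 − 17 = 1491/31; q' = -193 + 7.5·(2018/31) = 9152/31.
Buyers' price falls by p* − pb = 1746/31 − 1491/31 = 255/31; sellers' price rises by ps − p* = 2018/31 − 1746/31 = 272/31.
So producers capture (272/31)/17 = 16/31 of each unit of subsidy.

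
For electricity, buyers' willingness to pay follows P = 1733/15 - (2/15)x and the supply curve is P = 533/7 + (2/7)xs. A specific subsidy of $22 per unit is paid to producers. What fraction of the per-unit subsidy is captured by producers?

Pre-subsidy: 1733/15 - (2/15)x = 533/7 + (2/7)x gives x* = 94 and P* = 103.
With the subsidy, sellers receive Ps = Pb + 22 for each unit, where Pb is the price buyers pay.
On the curves, Pb = 1733/15 - (2/15)x and Ps = 533/7 + (2/7)x; the wedge Ps − Pb = 22 gives 533/7 + (2/7)x − (1733/15 - (2/15)x) = 22, so x' = 146.5.
Then Pb = 1733/15 − (2/15)·146.5 = 96 and Ps = 533/7 + (2/7)·146.5 = 118.
Buyers' price falls by P* − Pb = 103 − 96 = 7; sellers' price rises by Ps − P* = 118 − 103 = 15.
So producers capture 15/22 = 15/22 of each unit of subsidy.

Producer share = 15/22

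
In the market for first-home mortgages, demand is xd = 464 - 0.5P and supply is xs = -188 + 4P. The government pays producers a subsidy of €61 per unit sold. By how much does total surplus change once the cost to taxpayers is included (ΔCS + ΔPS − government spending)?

Pre-subsidy: 464 - 0.5P = -188 + 4P gives P* = 1304/9, x* = 3524/9.
With the subsidy, sellers receive Ps = Pb + 61 for each unit, where Pb is the price buyers pay.
Supply in terms of Pb becomes xs = -188 + 4(Pb + 61) = 56 + 4Pb. Setting this equal to demand: 464 - 0.5Pb = 56 + 4Pb, so Pb = 272/3.
Sellers receive Ps = 272/3 + 61 = 455/3; x' = 464 − 0.5·(272/3) = 1256/3.
ΔCS = ½(3524/9 + 1256/3)(1304/9 − 272/3) = 1779248/81; ΔPS = ½(3524/9 + 1256/3)(455/3 − 1304/9) = 222406/81.
Government spending = 61 × 1256/3 = 76616/3.
Net change = 1779248/81 + 222406/81 − 76616/3 = -7442/9. The loss equals the DWL triangle ½·61·244/9.

Net change in total surplus = -7442/9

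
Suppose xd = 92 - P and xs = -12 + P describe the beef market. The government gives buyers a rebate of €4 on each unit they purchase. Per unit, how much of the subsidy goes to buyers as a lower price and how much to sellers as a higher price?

Buyers gain €2 per unit; sellers gain €2 per unit

Pre-subsidy: 92 - P = -12 + P gives P* = 52, x* = 40.
With the rebate, buyers effectively pay Pb = Ps − 4, where Ps is the price sellers receive.
Demand in terms of Ps becomes xd = 92 − 1(Ps − 4) = 96 - Ps. Setting this equal to supply: 96 - Ps = -12 + Ps, so Ps = 54.
Buyers pay Pb = 54 − 4 = 50; x' = -12 + 1·54 = 42.
Buyers' price falls by P* − Pb = 52 − 50 = 2; sellers' price rises by Ps − P* = 54 − 52 = 2.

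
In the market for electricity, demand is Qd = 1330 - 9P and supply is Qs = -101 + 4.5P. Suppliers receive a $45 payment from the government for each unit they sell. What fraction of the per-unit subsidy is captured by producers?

Pre-subsidy: 1330 - 9P = -101 + 4.5P gives P* = 106, Q* = 376.
With the subsidy, sellers receive Ps = Pb + 45 for each unit, where Pb is the price buyers pay.
Supply in terms of Pb becomes Qs = -101 + 4.5(Pb + 45) = 101.5 + 4.5Pb. Setting this equal to demand: 1330 - 9Pb = 101.5 + 4.5Pb, so Pb = 91.
Sellers receive Ps = 91 + 45 = 136; Q' = 1330 − 9·91 = 511.
Buyers' price falls by P* − Pb = 106 − 91 = 15; sellers' price rises by Ps − P* = 136 − 106 = 30.
So producers capture 30/45 = 2/3 of each unit of subsidy.

Producer share = 2/3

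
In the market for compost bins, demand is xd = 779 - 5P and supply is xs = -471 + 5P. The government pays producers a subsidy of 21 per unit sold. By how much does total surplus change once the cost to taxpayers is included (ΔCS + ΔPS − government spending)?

Net change in total surplus = -551.25

Pre-subsidy: 779 - 5P = -471 + 5P gives P* = 125, x* = 154.
With the subsidy, sellers receive Ps = Pb + 21 for each unit, where Pb is the price buyers pay.
Supply in terms of Pb becomes xs = -471 + 5(Pb + 21) = -366 + 5Pb. Setting this equal to demand: 779 - 5Pb = -366 + 5Pb, so Pb = 114.5.
Sellers receive Ps = 114.5 + 21 = 135.5; x' = 779 − 5·114.5 = 206.5.
ΔCS = ½(154 + 206.5)(125 − 114.5) = 1892.625; ΔPS = ½(154 + 206.5)(135.5 − 125) = 1892.625.
Government spending = 21 × 206.5 = 4336.5.
Net change = 1892.625 + 1892.625 − 4336.5 = -551.25. The loss equals the DWL triangle ½·21·52.5.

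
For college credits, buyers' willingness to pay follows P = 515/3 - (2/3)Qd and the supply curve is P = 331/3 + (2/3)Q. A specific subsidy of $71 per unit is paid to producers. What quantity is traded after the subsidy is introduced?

Pre-subsidy: 515/3 - (2/3)Q = 331/3 + (2/3)Q gives Q* = 46 and P* = 141.
With the subsidy, sellers receive Ps = Pb + 71 for each unit, where Pb is the price buyers pay.
On the curves, Pb = 515/3 - (2/3)Q and Ps = 331/3 + (2/3)Q; the wedge Ps − Pb = 71 gives 331/3 + (2/3)Q − (515/3 - (2/3)Q) = 71, so Q' = 99.25.
Then Pb = 515/3 − (2/3)·99.25 = 105.5 and Ps = 331/3 + (2/3)·99.25 = 176.5.

Q' = 99.25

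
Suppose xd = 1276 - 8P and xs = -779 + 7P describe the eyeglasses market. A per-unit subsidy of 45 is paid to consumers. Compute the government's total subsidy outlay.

Pre-subsidy: 1276 - 8P = -779 + 7P gives P* = 137, x* = 180.
With the rebate, buyers effectively pay Pb = Ps − 45, where Ps is the price sellers receive.
Demand in terms of Ps becomes xd = 1276 − 8(Ps − 45) = 1636 - 8Ps. Setting this equal to supply: 1636 - 8Ps = -779 + 7Ps, so Ps = 161.
Buyers pay Pb = 161 − 45 = 116; x' = -779 + 7·161 = 348.
Government outlay = subsidy × quantity = 45 × 348 = 15660.

Government cost = 15660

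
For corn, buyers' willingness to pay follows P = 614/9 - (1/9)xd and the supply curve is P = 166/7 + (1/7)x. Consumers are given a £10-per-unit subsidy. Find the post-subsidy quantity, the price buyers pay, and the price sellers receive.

x' = 214.625; buyers pay £44.375; sellers receive £54.375

Pre-subsidy: 614/9 - (1/9)x = 166/7 + (1/7)x gives x* = 175.25 and P* = 48.75.
With the rebate, buyers effectively pay Pb = Ps − 10, where Ps is the price sellers receive.
On the curves, Pb = 614/9 - (1/9)x and Ps = 166/7 + (1/7)x; the wedge Ps − Pb = 10 gives 166/7 + (1/7)x − (614/9 - (1/9)x) = 10, so x' = 214.625.
Then Pb = 614/9 − (1/9)·214.625 = 44.375 and Ps = 166/7 + (1/7)·214.625 = 54.375.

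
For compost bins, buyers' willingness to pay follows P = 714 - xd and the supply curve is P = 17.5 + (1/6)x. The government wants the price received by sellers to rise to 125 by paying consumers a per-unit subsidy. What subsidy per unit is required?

At a seller price of 125, quantity supplied is -105 + 6·125 = 645.
Buyers absorb 645 only when they pay Pb = 714 − 1·645 = 69.
s = Ps − Pb = 125 − 69 = 56.

Required subsidy s = 56 per unit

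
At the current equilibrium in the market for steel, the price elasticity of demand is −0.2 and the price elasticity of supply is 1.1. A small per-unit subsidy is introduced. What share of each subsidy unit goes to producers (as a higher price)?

For a small subsidy around the equilibrium, the benefit split depends on the relative slopes, which at a point are proportional to the elasticities.
Buyer share = εs/(εs + |εd|) = 1.1/(1.1 + 0.2) = 11/13; seller share = |εd|/(εs + |εd|) = 2/13.
So producers capture 2/13 of the subsidy.

Producer share = 2/13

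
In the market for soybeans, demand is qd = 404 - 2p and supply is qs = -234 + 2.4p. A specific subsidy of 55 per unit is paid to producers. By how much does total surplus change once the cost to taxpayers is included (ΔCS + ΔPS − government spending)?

Pre-subsidy: 404 - 2p = -234 + 2.4p gives p* = 145, q* = 114.
With the subsidy, sellers receive ps = pb + 55 for each unit, where pb is the price buyers pay.
Supply in terms of pb becomes qs = -234 + 2.4(pb + 55) = -102 + 2.4pb. Setting this equal to demand: 404 - 2pb = -102 + 2.4pb, so pb = 115.
Sellers receive ps = 115 + 55 = 170; q' = 404 − 2·115 = 174.
ΔCS = ½(114 + 174)(145 − 115) = 4320; ΔPS = ½(114 + 174)(170 − 145) = 3600.
Government spending = 55 × 174 = 9570.
Net change = 4320 + 3600 − 9570 = -1650. The loss equals the DWL triangle ½·55·60.

Net change in total surplus = -1650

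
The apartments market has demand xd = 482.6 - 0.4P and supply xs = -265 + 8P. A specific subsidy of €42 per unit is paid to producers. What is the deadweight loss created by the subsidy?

Deadweight loss = €336

Pre-subsidy: 482.6 - 0.4P = -265 + 8P gives P* = 89, x* = 447.
With the subsidy, sellers receive Ps = Pb + 42 for each unit, where Pb is the price buyers pay.
Supply in terms of Pb becomes xs = -265 + 8(Pb + 42) = 71 + 8Pb. Setting this equal to demand: 482.6 - 0.4Pb = 71 + 8Pb, so Pb = 49.
Sellers receive Ps = 49 + 42 = 91; x' = 482.6 − 0.4·49 = 463.
The subsidy expands output by 463 − 447 = 16 past the efficient level; on those units the gap between marginal cost and willingness to pay runs from 0 up to 42.
DWL = ½ × 42 × 16 = 336.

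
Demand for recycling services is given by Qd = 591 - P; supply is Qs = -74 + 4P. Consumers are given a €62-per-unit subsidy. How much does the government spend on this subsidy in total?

Pre-subsidy: 591 - P = -74 + 4P gives P* = 133, Q* = 458.
With the rebate, buyers effectively pay Pb = Ps − 62, where Ps is the price sellers receive.
Demand in terms of Ps becomes Qd = 591 − 1(Ps − 62) = 653 - Ps. Setting this equal to supply: 653 - Ps = -74 + 4Ps, so Ps = 145.4.
Buyers pay Pb = 145.4 − 62 = 83.4; Q' = -74 + 4·145.4 = 507.6.
Government outlay = subsidy × quantity = 62 × 507.6 = 31471.2.

Government cost = €31471.2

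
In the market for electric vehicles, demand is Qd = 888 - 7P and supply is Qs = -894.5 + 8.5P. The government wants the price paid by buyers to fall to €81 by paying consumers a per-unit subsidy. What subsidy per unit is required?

Required subsidy s = €62 per unit

At a buyer price of 81, quantity demanded is 888 − 7·81 = 321.
Sellers supply 321 only when they receive Ps with -894.5 + 8.5·Ps = 321, i.e. Ps = 143.
s = Ps − Pb = 143 − 81 = 62.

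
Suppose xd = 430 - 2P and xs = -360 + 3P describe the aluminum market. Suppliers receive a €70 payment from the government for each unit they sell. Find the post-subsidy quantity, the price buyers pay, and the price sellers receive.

Pre-subsidy: 430 - 2P = -360 + 3P gives P* = 158, x* = 114.
With the subsidy, sellers receive Ps = Pb + 70 for each unit, where Pb is the price buyers pay.
Supply in terms of Pb becomes xs = -360 + 3(Pb + 70) = -150 + 3Pb. Setting this equal to demand: 430 - 2Pb = -150 + 3Pb, so Pb = 116.
Sellers receive Ps = 116 + 70 = 186; x' = 430 − 2·116 = 198.

x' = 198; buyers pay €116; sellers receive €186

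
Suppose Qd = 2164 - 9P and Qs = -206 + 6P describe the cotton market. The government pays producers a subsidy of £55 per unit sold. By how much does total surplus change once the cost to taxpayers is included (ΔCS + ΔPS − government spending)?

Net change in total surplus = -£5445

Pre-subsidy: 2164 - 9P = -206 + 6P gives P* = 158, Q* = 742.
With the subsidy, sellers receive Ps = Pb + 55 for each unit, where Pb is the price buyers pay.
Supply in terms of Pb becomes Qs = -206 + 6(Pb + 55) = 124 + 6Pb. Setting this equal to demand: 2164 - 9Pb = 124 + 6Pb, so Pb = 136.
Sellers receive Ps = 136 + 55 = 191; Q' = 2164 − 9·136 = 940.
ΔCS = ½(742 + 940)(158 − 136) = 18502; ΔPS = ½(742 + 940)(191 − 158) = 27753.
Government spending = 55 × 940 = 51700.
Net change = 18502 + 27753 − 51700 = -5445. The loss equals the DWL triangle ½·55·198.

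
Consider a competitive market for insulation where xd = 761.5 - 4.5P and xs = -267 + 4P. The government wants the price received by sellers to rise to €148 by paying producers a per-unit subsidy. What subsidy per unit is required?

At a seller price of 148, quantity supplied is -267 + 4·148 = 325.
Buyers absorb 325 only when they pay Pb with 761.5 − 4.5·Pb = 325, i.e. Pb = 97.
s = Ps − Pb = 148 − 97 = 51.

Required subsidy s = €51 per unit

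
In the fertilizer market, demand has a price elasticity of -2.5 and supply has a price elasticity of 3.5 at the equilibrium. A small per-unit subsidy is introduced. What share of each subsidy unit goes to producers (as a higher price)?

For a small subsidy around the equilibrium, the benefit split depends on the relative slopes, which at a point are proportional to the elasticities.
Buyer share = εs/(εs + |εd|) = 3.5/(3.5 + 2.5) = 7/12; seller share = |εd|/(εs + |εd|) = 5/12.
So producers capture 5/12 of the subsidy.

Producer share = 5/12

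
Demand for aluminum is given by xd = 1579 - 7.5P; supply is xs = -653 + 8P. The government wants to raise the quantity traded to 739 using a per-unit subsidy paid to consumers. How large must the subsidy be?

At x = 739, invert demand for the buyer price: Pb = (1579 − 739)/7.5 = 112; invert supply for the seller price: Ps = (739 − (-653))/8 = 174.
The subsidy must fill the gap: s = Ps − Pb = 174 − 112 = 62.

Required subsidy s = 62 per unit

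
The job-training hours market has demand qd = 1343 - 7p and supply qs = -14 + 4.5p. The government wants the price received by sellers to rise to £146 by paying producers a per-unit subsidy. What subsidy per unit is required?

Required subsidy s = £46 per unit

At a seller price of 146, quantity supplied is -14 + 4.5·146 = 643.
Buyers absorb 643 only when they pay pb with 1343 − 7·pb = 643, i.e. pb = 100.
s = ps − pb = 146 − 100 = 46.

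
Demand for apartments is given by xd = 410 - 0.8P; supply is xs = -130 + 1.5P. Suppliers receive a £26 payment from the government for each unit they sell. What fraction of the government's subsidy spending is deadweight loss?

Pre-subsidy: 410 - 0.8P = -130 + 1.5P gives P* = 5400/23, x* = 5110/23.
With the subsidy, sellers receive Ps = Pb + 26 for each unit, where Pb is the price buyers pay.
Supply in terms of Pb becomes xs = -130 + 1.5(Pb + 26) = -91 + 1.5Pb. Setting this equal to demand: 410 - 0.8Pb = -91 + 1.5Pb, so Pb = 5010/23.
Sellers receive Ps = 5010/23 + 26 = 5608/23; x' = 410 − 0.8·(5010/23) = 5422/23.
ΔCS = ½(5110/23 + 5422/23)(5400/23 − 5010/23) = 2053740/529; ΔPS = ½(5110/23 + 5422/23)(5608/23 − 5400/23) = 1095328/529.
Government spending = 26 × 5422/23 = 140972/23.
DWL = ½ × 26 × (5422/23 − 5110/23) = 4056/23; fraction = (4056/23) / (140972/23) = 78/2711.

DWL / government spending = 78/2711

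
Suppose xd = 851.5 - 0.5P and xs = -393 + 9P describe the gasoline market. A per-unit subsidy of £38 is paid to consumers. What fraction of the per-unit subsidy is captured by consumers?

Pre-subsidy: 851.5 - 0.5P = -393 + 9P gives P* = 131, x* = 786.
With the rebate, buyers effectively pay Pb = Ps − 38, where Ps is the price sellers receive.
Demand in terms of Ps becomes xd = 851.5 − 0.5(Ps − 38) = 870.5 - 0.5Ps. Setting this equal to supply: 870.5 - 0.5Ps = -393 + 9Ps, so Ps = 133.
Buyers pay Pb = 133 − 38 = 95; x' = -393 + 9·133 = 804.
Buyers' price falls by P* − Pb = 131 − 95 = 36; sellers' price rises by Ps − P* = 133 − 131 = 2.
So consumers capture 36/38 = 18/19 of each unit of subsidy.

Consumer share = 18/19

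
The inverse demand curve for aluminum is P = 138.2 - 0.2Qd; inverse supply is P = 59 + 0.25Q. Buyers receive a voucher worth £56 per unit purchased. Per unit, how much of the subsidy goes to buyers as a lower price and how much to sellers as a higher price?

Buyers gain 224/9 per unit; sellers gain 280/9 per unit

Pre-subsidy: 138.2 - 0.2Q = 59 + 0.25Q gives Q* = 176 and P* = 103.
With the rebate, buyers effectively pay Pb = Ps − 56, where Ps is the price sellers receive.
On the curves, Pb = 138.2 - 0.2Q and Ps = 59 + 0.25Q; the wedge Ps − Pb = 56 gives 59 + 0.25Q − (138.2 - 0.2Q) = 56, so Q' = 2704/9.
Then Pb = 138.2 − 0.2·(2704/9) = 703/9 and Ps = 59 + 0.25·(2704/9) = 1207/9.
Buyers' price falls by P* − Pb = 103 − 703/9 = 224/9; sellers' price rises by Ps − P* = 1207/9 − 103 = 280/9.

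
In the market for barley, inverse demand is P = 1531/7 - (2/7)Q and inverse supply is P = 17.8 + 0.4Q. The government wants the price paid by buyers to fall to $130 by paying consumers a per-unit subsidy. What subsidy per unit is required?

At a buyer price of 130, quantity demanded is 765.5 − 3.5·130 = 310.5.
Sellers supply 310.5 only when they receive Ps = 17.8 + 0.4·310.5 = 142.
s = Ps − Pb = 142 − 130 = 12.

Required subsidy s = $12 per unit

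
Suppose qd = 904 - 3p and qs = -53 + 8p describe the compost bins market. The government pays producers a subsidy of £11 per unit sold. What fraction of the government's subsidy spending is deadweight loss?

DWL / government spending = 12/667

Pre-subsidy: 904 - 3p = -53 + 8p gives p* = 87, q* = 643.
With the subsidy, sellers receive ps = pb + 11 for each unit, where pb is the price buyers pay.
Supply in terms of pb becomes qs = -53 + 8(pb + 11) = 35 + 8pb. Setting this equal to demand: 904 - 3pb = 35 + 8pb, so pb = 79.
Sellers receive ps = 79 + 11 = 90; q' = 904 − 3·79 = 667.
ΔCS = ½(643 + 667)(87 − 79) = 5240; ΔPS = ½(643 + 667)(90 − 87) = 1965.
Government spending = 11 × 667 = 7337.
DWL = ½ × 11 × (667 − 643) = 132; fraction = 132 / 7337 = 12/667.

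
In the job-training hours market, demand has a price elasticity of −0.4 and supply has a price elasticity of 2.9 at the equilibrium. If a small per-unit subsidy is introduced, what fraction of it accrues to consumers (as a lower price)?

For a small subsidy around the equilibrium, the benefit split depends on the relative slopes, which at a point are proportional to the elasticities.
Buyer share = εs/(εs + |εd|) = 2.9/(2.9 + 0.4) = 29/33; seller share = |εd|/(εs + |εd|) = 4/33.

Consumer share = 29/33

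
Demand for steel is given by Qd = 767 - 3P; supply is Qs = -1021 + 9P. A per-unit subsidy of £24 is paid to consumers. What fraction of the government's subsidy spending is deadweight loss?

DWL / government spending = 27/374

Pre-subsidy: 767 - 3P = -1021 + 9P gives P* = 149, Q* = 320.
With the rebate, buyers effectively pay Pb = Ps − 24, where Ps is the price sellers receive.
Demand in terms of Ps becomes Qd = 767 − 3(Ps − 24) = 839 - 3Ps. Setting this equal to supply: 839 - 3Ps = -1021 + 9Ps, so Ps = 155.
Buyers pay Pb = 155 − 24 = 131; Q' = -1021 + 9·155 = 374.
ΔCS = ½(320 + 374)(149 − 131) = 6246; ΔPS = ½(320 + 374)(155 − 149) = 2082.
Government spending = 24 × 374 = 8976.
DWL = ½ × 24 × (374 − 320) = 648; fraction = 648 / 8976 = 27/374.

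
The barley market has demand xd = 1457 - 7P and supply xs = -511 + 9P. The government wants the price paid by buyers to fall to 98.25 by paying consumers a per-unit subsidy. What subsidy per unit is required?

At a buyer price of 98.25, quantity demanded is 1457 − 7·98.25 = 769.25.
Sellers supply 769.25 only when they receive Ps with -511 + 9·Ps = 769.25, i.e. Ps = 142.25.
s = Ps − Pb = 142.25 − 98.25 = 44.

Required subsidy s = 44 per unit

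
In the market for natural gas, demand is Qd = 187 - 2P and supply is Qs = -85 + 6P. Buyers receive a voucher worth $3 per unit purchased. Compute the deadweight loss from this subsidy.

Deadweight loss = $6.75

Pre-subsidy: 187 - 2P = -85 + 6P gives P* = 34, Q* = 119.
With the rebate, buyers effectively pay Pb = Ps − 3, where Ps is the price sellers receive.
Demand in terms of Ps becomes Qd = 187 − 2(Ps − 3) = 193 - 2Ps. Setting this equal to supply: 193 - 2Ps = -85 + 6Ps, so Ps = 34.75.
Buyers pay Pb = 34.75 − 3 = 31.75; Q' = -85 + 6·34.75 = 123.5.
The subsidy expands output by 123.5 − 119 = 4.5 past the efficient level; on those units the gap between marginal cost and willingness to pay runs from 0 up to 3.
DWL = ½ × 3 × 4.5 = 6.75.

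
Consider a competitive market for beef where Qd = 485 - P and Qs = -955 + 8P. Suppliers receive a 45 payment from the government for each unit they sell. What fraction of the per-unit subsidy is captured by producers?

Pre-subsidy: 485 - P = -955 + 8P gives P* = 160, Q* = 325.
With the subsidy, sellers receive Ps = Pb + 45 for each unit, where Pb is the price buyers pay.
Supply in terms of Pb becomes Qs = -955 + 8(Pb + 45) = -595 + 8Pb. Setting this equal to demand: 485 - Pb = -595 + 8Pb, so Pb = 120.
Sellers receive Ps = 120 + 45 = 165; Q' = 485 − 1·120 = 365.
Buyers' price falls by P* − Pb = 160 − 120 = 40; sellers' price rises by Ps − P* = 165 − 160 = 5.
So producers capture 5/45 = 1/9 of each unit of subsidy.

Producer share = 1/9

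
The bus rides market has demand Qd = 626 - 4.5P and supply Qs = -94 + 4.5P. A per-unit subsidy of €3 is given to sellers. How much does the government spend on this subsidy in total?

Pre-subsidy: 626 - 4.5P = -94 + 4.5P gives P* = 80, Q* = 266.
With the subsidy, sellers receive Ps = Pb + 3 for each unit, where Pb is the price buyers pay.
Supply in terms of Pb becomes Qs = -94 + 4.5(Pb + 3) = -80.5 + 4.5Pb. Setting this equal to demand: 626 - 4.5Pb = -80.5 + 4.5Pb, so Pb = 78.5.
Sellers receive Ps = 78.5 + 3 = 81.5; Q' = 626 − 4.5·78.5 = 272.75.
Government outlay = subsidy × quantity = 3 × 272.75 = 818.25.

Government cost = €818.25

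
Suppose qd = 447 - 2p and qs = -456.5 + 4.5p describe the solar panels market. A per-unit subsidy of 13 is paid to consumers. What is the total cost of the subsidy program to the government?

Government cost = 2431

Pre-subsidy: 447 - 2p = -456.5 + 4.5p gives p* = 139, q* = 169.
With the rebate, buyers effectively pay pb = ps − 13, where ps is the price sellers receive.
Demand in terms of ps becomes qd = 447 − 2(ps − 13) = 473 - 2ps. Setting this equal to supply: 473 - 2ps = -456.5 + 4.5ps, so ps = 143.
Buyers pay pb = 143 − 13 = 130; q' = -456.5 + 4.5·143 = 187.
Government outlay = subsidy × quantity = 13 × 187 = 2431.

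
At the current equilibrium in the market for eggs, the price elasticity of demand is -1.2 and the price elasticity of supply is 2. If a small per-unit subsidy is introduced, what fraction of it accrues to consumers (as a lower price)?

Consumer share = 0.625

For a small subsidy around the equilibrium, the benefit split depends on the relative slopes, which at a point are proportional to the elasticities.
Buyer share = εs/(εs + |εd|) = 2/(2 + 1.2) = 0.625; seller share = |εd|/(εs + |εd|) = 0.375.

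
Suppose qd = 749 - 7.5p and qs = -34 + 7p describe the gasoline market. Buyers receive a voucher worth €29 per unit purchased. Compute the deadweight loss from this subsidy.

Pre-subsidy: 749 - 7.5p = -34 + 7p gives p* = 54, q* = 344.
With the rebate, buyers effectively pay pb = ps − 29, where ps is the price sellers receive.
Demand in terms of ps becomes qd = 749 − 7.5(ps − 29) = 966.5 - 7.5ps. Setting this equal to supply: 966.5 - 7.5ps = -34 + 7ps, so ps = 69.
Buyers pay pb = 69 − 29 = 40; q' = -34 + 7·69 = 449.
The subsidy expands output by 449 − 344 = 105 past the efficient level; on those units the gap between marginal cost and willingness to pay runs from 0 up to 29.
DWL = ½ × 29 × 105 = 1522.5.

Deadweight loss = €1522.5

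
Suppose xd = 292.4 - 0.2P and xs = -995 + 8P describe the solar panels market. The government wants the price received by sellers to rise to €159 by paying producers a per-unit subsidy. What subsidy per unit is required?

At a seller price of 159, quantity supplied is -995 + 8·159 = 277.
Buyers absorb 277 only when they pay Pb with 292.4 − 0.2·Pb = 277, i.e. Pb = 77.
s = Ps − Pb = 159 − 77 = 82.

Required subsidy s = €82 per unit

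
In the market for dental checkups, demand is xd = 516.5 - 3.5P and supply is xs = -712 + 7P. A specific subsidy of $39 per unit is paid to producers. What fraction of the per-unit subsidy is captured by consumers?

Pre-subsidy: 516.5 - 3.5P = -712 + 7P gives P* = 117, x* = 107.
With the subsidy, sellers receive Ps = Pb + 39 for each unit, where Pb is the price buyers pay.
Supply in terms of Pb becomes xs = -712 + 7(Pb + 39) = -439 + 7Pb. Setting this equal to demand: 516.5 - 3.5Pb = -439 + 7Pb, so Pb = 91.
Sellers receive Ps = 91 + 39 = 130; x' = 516.5 − 3.5·91 = 198.
Buyers' price falls by P* − Pb = 117 − 91 = 26; sellers' price rises by Ps − P* = 130 − 117 = 13.
So consumers capture 26/39 = 2/3 of each unit of subsidy.

Consumer share = 2/3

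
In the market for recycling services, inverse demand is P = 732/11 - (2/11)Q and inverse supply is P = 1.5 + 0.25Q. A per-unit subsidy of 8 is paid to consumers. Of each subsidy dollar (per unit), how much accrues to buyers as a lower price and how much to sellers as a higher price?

Pre-subsidy: 732/11 - (2/11)Q = 1.5 + 0.25Q gives Q* = 2862/19 and P* = 744/19.
With the rebate, buyers effectively pay Pb = Ps − 8, where Ps is the price sellers receive.
On the curves, Pb = 732/11 - (2/11)Q and Ps = 1.5 + 0.25Q; the wedge Ps − Pb = 8 gives 1.5 + 0.25Q − (732/11 - (2/11)Q) = 8, so Q' = 3214/19.
Then Pb = 732/11 − (2/11)·(3214/19) = 680/19 and Ps = 1.5 + 0.25·(3214/19) = 832/19.
Buyers' price falls by P* − Pb = 744/19 − 680/19 = 64/19; sellers' price rises by Ps − P* = 832/19 − 744/19 = 88/19.

Buyers gain 64/19 per unit; sellers gain 88/19 per unit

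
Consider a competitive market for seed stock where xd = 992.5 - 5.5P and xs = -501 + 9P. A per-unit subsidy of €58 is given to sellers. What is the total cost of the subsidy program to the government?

Pre-subsidy: 992.5 - 5.5P = -501 + 9P gives P* = 103, x* = 426.
With the subsidy, sellers receive Ps = Pb + 58 for each unit, where Pb is the price buyers pay.
Supply in terms of Pb becomes xs = -501 + 9(Pb + 58) = 21 + 9Pb. Setting this equal to demand: 992.5 - 5.5Pb = 21 + 9Pb, so Pb = 67.
Sellers receive Ps = 67 + 58 = 125; x' = 992.5 − 5.5·67 = 624.
Government outlay = subsidy × quantity = 58 × 624 = 36192.

Government cost = €36192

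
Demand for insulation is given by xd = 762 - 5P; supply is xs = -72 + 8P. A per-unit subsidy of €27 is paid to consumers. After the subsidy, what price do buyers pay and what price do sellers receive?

Pre-subsidy: 762 - 5P = -72 + 8P gives P* = 834/13, x* = 5736/13.
With the rebate, buyers effectively pay Pb = Ps − 27, where Ps is the price sellers receive.
Demand in terms of Ps becomes xd = 762 − 5(Ps − 27) = 897 - 5Ps. Setting this equal to supply: 897 - 5Ps = -72 + 8Ps, so Ps = 969/13.
Buyers pay Pb = 969/13 − 27 = 618/13; x' = -72 + 8·(969/13) = 6816/13.

Buyers pay 618/13; sellers receive 969/13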